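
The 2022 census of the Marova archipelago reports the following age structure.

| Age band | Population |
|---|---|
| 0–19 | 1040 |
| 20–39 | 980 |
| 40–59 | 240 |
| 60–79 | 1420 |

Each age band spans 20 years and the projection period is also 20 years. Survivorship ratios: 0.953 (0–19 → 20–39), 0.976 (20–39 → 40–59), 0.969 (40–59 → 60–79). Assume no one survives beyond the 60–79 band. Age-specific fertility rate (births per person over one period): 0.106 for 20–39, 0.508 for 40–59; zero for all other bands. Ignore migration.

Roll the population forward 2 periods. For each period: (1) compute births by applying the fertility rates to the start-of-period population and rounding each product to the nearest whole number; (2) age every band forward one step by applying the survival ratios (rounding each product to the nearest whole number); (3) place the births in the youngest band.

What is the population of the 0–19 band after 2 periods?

Period 1.
Births: 980 * 0.106 = 104  |  240 * 0.508 = 122 → 226
20–39: 1040 * 0.953 = 991
40–59: 980 * 0.976 = 956
60–79: 240 * 0.969 = 233
Population now: 0–19=226, 20–39=991, 40–59=956, 60–79=233
Period 2.
Births: 991 * 0.106 = 105  |  956 * 0.508 = 486 → 591
20–39: 226 * 0.953 = 215
40–59: 991 * 0.976 = 967
60–79: 956 * 0.969 = 926
Population now: 0–19=591, 20–39=215, 40–59=967, 60–79=926

591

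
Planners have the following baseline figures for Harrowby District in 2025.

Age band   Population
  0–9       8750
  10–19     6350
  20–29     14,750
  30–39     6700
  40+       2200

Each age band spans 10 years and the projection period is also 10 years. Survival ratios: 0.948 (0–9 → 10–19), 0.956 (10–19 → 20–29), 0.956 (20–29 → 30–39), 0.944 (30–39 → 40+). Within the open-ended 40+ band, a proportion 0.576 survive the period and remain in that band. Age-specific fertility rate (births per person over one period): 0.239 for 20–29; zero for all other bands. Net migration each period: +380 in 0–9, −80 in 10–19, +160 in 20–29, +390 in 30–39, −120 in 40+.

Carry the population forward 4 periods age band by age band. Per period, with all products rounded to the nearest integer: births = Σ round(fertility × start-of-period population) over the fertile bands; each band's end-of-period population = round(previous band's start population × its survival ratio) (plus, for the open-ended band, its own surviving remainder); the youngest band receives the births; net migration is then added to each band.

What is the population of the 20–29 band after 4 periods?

1778

Let band 1 be 0–9 through band 5 = 40+.
— Period 1 —
Births: 14750 * 0.239 = 3525
Band 2: 8750 * 0.948 = 8295
Band 3: 6350 * 0.956 = 6071
Band 4: 14750 * 0.956 = 14101
Band 5: 6700 * 0.944 + 2200 * 0.576 = 6325 + 1267 = 7592
Net migration: Band 1 + 380 → 3905; Band 2 − 80 → 8215; Band 3 + 160 → 6231; Band 4 + 390 → 14491; Band 5 − 120 → 7472
End of period: [3905, 8215, 6231, 14491, 7472]
— Period 2 —
Births: 6231 * 0.239 = 1489
Band 2: 3905 * 0.948 = 3702
Band 3: 8215 * 0.956 = 7854
Band 4: 6231 * 0.956 = 5957
Band 5: 14491 * 0.944 + 7472 * 0.576 = 13680 + 4304 = 17984
Net migration: Band 1 + 380 → 1869; Band 2 − 80 → 3622; Band 3 + 160 → 8014; Band 4 + 390 → 6347; Band 5 − 120 → 17864
End of period: [1869, 3622, 8014, 6347, 17864]
— Period 3 —
Births: 8014 * 0.239 = 1915
Band 2: 1869 * 0.948 = 1772
Band 3: 3622 * 0.956 = 3463
Band 4: 8014 * 0.956 = 7661
Band 5: 6347 * 0.944 + 17864 * 0.576 = 5992 + 10290 = 16282
Net migration: Band 1 + 380 → 2295; Band 2 − 80 → 1692; Band 3 + 160 → 3623; Band 4 + 390 → 8051; Band 5 − 120 → 16162
End of period: [2295, 1692, 3623, 8051, 16162]
— Period 4 —
Births: 3623 * 0.239 = 866
Band 2: 2295 * 0.948 = 2176
Band 3: 1692 * 0.956 = 1618
Band 4: 3623 * 0.956 = 3464
Band 5: 8051 * 0.944 + 16162 * 0.576 = 7600 + 9309 = 16909
Net migration: Band 1 + 380 → 1246; Band 2 − 80 → 2096; Band 3 + 160 → 1778; Band 4 + 390 → 3854; Band 5 − 120 → 16789
End of period: [1246, 2096, 1778, 3854, 16789]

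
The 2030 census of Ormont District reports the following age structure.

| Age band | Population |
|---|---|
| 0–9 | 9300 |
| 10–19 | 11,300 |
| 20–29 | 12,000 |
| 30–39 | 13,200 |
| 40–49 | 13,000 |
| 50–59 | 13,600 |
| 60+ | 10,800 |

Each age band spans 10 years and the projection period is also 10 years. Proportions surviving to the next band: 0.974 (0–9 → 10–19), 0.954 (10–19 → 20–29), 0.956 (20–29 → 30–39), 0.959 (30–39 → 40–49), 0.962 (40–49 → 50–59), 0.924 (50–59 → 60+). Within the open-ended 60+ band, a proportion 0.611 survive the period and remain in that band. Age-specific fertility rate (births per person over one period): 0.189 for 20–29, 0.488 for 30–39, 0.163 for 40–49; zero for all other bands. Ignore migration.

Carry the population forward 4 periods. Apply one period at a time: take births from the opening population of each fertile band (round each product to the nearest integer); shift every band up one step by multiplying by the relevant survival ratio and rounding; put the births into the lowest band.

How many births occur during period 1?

10829

(Bands numbered youngest = 1 to oldest = 7.)
After projecting period 1:
Births: 12000 * 0.189 = 2268 ; 13200 * 0.488 = 6442 ; 13000 * 0.163 = 2119 ⇒ total 10829
Band 2: 9300 * 0.974 = 9058
Band 3: 11300 * 0.954 = 10780
Band 4: 12000 * 0.956 = 11472
Band 5: 13200 * 0.959 = 12659
Band 6: 13000 * 0.962 = 12506
Band 7: 13600 * 0.924 + 10800 * 0.611 = 12566 + 6599 = 19165
→ [10829, 9058, 10780, 11472, 12659, 12506, 19165]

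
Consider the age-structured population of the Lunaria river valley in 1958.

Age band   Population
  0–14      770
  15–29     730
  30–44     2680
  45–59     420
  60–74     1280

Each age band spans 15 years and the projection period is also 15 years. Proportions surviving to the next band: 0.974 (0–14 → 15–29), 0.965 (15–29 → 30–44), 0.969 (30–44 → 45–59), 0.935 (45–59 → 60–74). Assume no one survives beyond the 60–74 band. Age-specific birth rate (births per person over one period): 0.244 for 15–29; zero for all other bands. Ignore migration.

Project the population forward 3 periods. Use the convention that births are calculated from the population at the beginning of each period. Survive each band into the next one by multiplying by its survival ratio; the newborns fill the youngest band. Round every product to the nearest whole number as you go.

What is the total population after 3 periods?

1727

Call the bands 1 to 5, youngest first.
Period 1.
Births: 730 × 0.244 = 178
Band 2: 770 × 0.974 = 750
Band 3: 730 × 0.965 = 704
Band 4: 2680 × 0.969 = 2597
Band 5: 420 × 0.935 = 393
Giving 178 / 750 / 704 / 2597 / 393.
Period 2.
Births: 750 × 0.244 = 183
Band 2: 178 × 0.974 = 173
Band 3: 750 × 0.965 = 724
Band 4: 704 × 0.969 = 682
Band 5: 2597 × 0.935 = 2428
Giving 183 / 173 / 724 / 682 / 2428.
Period 3.
Births: 173 × 0.244 = 42
Band 2: 183 × 0.974 = 178
Band 3: 173 × 0.965 = 167
Band 4: 724 × 0.969 = 702
Band 5: 682 × 0.935 = 638
Giving 42 / 178 / 167 / 702 / 638.
Total after period 3: 42 + 178 + 167 + 702 + 638 = 1727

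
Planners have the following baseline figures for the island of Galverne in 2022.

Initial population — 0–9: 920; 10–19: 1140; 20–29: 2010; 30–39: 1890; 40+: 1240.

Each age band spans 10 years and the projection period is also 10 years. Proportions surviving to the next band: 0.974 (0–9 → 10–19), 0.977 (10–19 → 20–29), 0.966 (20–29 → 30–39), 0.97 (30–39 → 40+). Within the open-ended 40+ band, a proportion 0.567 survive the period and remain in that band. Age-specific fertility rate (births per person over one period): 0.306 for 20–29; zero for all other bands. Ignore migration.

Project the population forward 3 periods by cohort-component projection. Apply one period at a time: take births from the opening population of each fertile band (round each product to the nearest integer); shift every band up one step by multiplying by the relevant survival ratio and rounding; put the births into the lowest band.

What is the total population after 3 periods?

— Period 1 —
Births: 2010 × 0.306 = 615
10–19: 920 × 0.974 = 896
20–29: 1140 × 0.977 = 1114
30–39: 2010 × 0.966 = 1942
40+: 1890 × 0.97 + 1240 × 0.567 = 1833 + 703 = 2536
End of period: [615, 896, 1114, 1942, 2536]
— Period 2 —
Births: 1114 × 0.306 = 341
10–19: 615 × 0.974 = 599
20–29: 896 × 0.977 = 875
30–39: 1114 × 0.966 = 1076
40+: 1942 × 0.97 + 2536 × 0.567 = 1884 + 1438 = 3322
End of period: [341, 599, 875, 1076, 3322]
— Period 3 —
Births: 875 × 0.306 = 268
10–19: 341 × 0.974 = 332
20–29: 599 × 0.977 = 585
30–39: 875 × 0.966 = 845
40+: 1076 × 0.97 + 3322 × 0.567 = 1044 + 1884 = 2928
End of period: [268, 332, 585, 845, 2928]
Total after period 3: 268 + 332 + 585 + 845 + 2928 = 4958

4958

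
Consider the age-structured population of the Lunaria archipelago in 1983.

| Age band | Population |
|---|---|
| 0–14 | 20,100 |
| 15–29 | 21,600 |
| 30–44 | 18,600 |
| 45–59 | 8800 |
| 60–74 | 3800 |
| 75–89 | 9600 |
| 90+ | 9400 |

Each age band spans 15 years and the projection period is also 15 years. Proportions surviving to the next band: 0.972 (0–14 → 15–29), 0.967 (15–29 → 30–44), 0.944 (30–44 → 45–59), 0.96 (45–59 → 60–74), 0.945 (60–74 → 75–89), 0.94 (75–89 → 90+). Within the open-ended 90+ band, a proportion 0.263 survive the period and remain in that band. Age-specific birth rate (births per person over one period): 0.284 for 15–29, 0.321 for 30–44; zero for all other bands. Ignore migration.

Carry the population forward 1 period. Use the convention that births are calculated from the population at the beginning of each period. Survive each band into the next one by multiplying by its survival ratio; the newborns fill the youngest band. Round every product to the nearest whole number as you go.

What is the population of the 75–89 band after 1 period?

3591

Let band 1 be 0–14 through band 7 = 90+.
After projecting period 1:
Births: 21600 × 0.284 = 6134  |  18600 × 0.321 = 5971 → 12105
Band 2: 20100 × 0.972 = 19537
Band 3: 21600 × 0.967 = 20887
Band 4: 18600 × 0.944 = 17558
Band 5: 8800 × 0.96 = 8448
Band 6: 3800 × 0.945 = 3591
Band 7: 9600 × 0.94 + 9400 × 0.263 = 9024 + 2472 = 11496
End of period: [12105, 19537, 20887, 17558, 8448, 3591, 11496]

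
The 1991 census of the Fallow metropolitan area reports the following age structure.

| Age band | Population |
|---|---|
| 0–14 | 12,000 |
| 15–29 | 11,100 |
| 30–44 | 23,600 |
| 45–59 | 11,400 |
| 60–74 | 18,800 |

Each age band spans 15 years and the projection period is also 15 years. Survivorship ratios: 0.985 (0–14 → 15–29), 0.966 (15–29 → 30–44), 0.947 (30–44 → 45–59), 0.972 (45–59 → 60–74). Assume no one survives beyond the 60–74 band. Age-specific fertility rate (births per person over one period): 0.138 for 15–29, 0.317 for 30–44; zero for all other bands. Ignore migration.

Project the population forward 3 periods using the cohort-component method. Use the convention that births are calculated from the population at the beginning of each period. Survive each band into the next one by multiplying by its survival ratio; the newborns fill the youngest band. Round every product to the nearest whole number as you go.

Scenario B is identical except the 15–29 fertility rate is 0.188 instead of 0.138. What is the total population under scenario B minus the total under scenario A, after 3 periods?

1657

Period 1.
Births: 11100 * 0.138 = 1532 ; 23600 * 0.317 = 7481 — total 9013
15–29: 12000 * 0.985 = 11820
30–44: 11100 * 0.966 = 10723
45–59: 23600 * 0.947 = 22349
60–74: 11400 * 0.972 = 11081
Giving 9013 / 11820 / 10723 / 22349 / 11081.
Period 2.
Births: 11820 * 0.138 = 1631 ; 10723 * 0.317 = 3399 — total 5030
15–29: 9013 * 0.985 = 8878
30–44: 11820 * 0.966 = 11418
45–59: 10723 * 0.947 = 10155
60–74: 22349 * 0.972 = 21723
Giving 5030 / 8878 / 11418 / 10155 / 21723.
Period 3.
Births: 8878 * 0.138 = 1225 ; 11418 * 0.317 = 3620 — total 4845
15–29: 5030 * 0.985 = 4955
30–44: 8878 * 0.966 = 8576
45–59: 11418 * 0.947 = 10813
60–74: 10155 * 0.972 = 9871
Giving 4845 / 4955 / 8576 / 10813 / 9871.
Scenario A total after 3 periods: 39060
Scenario B projection —
Period 1.
Births: 11100 * 0.188 = 2087 ; 23600 * 0.317 = 7481 — total 9568
15–29: 12000 * 0.985 = 11820
30–44: 11100 * 0.966 = 10723
45–59: 23600 * 0.947 = 22349
60–74: 11400 * 0.972 = 11081
Giving 9568 / 11820 / 10723 / 22349 / 11081.
Period 2.
Births: 11820 * 0.188 = 2222 ; 10723 * 0.317 = 3399 — total 5621
15–29: 9568 * 0.985 = 9424
30–44: 11820 * 0.966 = 11418
45–59: 10723 * 0.947 = 10155
60–74: 22349 * 0.972 = 21723
Giving 5621 / 9424 / 11418 / 10155 / 21723.
Period 3.
Births: 9424 * 0.188 = 1772 ; 11418 * 0.317 = 3620 — total 5392
15–29: 5621 * 0.985 = 5537
30–44: 9424 * 0.966 = 9104
45–59: 11418 * 0.947 = 10813
60–74: 10155 * 0.972 = 9871
Giving 5392 / 5537 / 9104 / 10813 / 9871.
Scenario B total after 3 periods: 40717
Difference B − A = 40717 − 39060 = 1657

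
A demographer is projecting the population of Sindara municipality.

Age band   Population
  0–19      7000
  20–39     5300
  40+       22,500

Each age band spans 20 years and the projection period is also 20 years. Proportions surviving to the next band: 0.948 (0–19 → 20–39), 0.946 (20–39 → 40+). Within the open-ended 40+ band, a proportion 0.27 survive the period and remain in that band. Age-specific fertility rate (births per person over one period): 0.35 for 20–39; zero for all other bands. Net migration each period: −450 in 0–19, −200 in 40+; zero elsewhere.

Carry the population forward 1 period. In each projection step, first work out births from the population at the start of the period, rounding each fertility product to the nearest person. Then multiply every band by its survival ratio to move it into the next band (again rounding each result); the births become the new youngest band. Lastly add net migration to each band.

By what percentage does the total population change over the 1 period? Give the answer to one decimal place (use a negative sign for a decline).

(Groups numbered youngest = 1 to oldest = 3.)
Period 1.
Births: 5300 × 0.35 = 1855
Group 2: 7000 × 0.948 = 6636
Group 3: 5300 × 0.946 + 22500 × 0.27 = 5014 + 6075 = 11089
Net migration: Group 1 − 450 → 1405; Group 3 − 200 → 10889
Giving 1405 / 6636 / 10889.
Total: 34800 → 18930; change = -15870; percentage change = -45.6%

-45.6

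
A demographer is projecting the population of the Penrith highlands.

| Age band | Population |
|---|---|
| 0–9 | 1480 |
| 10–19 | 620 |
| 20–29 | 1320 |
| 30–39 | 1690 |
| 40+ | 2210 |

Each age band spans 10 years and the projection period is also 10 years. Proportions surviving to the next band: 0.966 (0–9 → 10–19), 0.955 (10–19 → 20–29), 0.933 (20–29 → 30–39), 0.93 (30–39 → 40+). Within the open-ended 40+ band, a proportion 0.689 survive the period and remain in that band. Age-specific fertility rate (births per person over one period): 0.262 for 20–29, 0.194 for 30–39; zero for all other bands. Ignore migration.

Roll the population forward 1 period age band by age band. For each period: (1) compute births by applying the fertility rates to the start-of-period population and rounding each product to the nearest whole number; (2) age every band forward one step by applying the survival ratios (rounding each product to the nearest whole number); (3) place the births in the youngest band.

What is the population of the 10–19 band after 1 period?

[period 1]
Births: 1320 × 0.262 = 346, 1690 × 0.194 = 328 → 674
10–19: 1480 × 0.966 = 1430
20–29: 620 × 0.955 = 592
30–39: 1320 × 0.933 = 1232
40+: 1690 × 0.93 + 2210 × 0.689 = 1572 + 1523 = 3095
Giving 674 / 1430 / 592 / 1232 / 3095.

1430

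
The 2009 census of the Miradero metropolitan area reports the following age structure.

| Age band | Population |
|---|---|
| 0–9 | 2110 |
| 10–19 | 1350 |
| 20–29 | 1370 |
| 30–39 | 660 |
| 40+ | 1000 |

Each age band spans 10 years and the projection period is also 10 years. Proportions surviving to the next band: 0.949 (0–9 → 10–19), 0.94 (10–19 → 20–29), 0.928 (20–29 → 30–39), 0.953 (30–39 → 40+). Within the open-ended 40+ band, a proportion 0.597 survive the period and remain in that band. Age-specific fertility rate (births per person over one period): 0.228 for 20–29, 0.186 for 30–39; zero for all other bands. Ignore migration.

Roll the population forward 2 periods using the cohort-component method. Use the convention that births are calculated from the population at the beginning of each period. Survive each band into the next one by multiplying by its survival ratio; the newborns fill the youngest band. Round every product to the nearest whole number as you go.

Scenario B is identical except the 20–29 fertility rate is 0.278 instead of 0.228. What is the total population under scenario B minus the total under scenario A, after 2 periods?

Period 1:
Births: 1370 × 0.228 = 312 ; 660 × 0.186 = 123 → total 435
10–19: 2110 × 0.949 = 2002
20–29: 1350 × 0.94 = 1269
30–39: 1370 × 0.928 = 1271
40+: 660 × 0.953 + 1000 × 0.597 = 629 + 597 = 1226
End of period: [435, 2002, 1269, 1271, 1226]
Period 2:
Births: 1269 × 0.228 = 289 ; 1271 × 0.186 = 236 → total 525
10–19: 435 × 0.949 = 413
20–29: 2002 × 0.94 = 1882
30–39: 1269 × 0.928 = 1178
40+: 1271 × 0.953 + 1226 × 0.597 = 1211 + 732 = 1943
End of period: [525, 413, 1882, 1178, 1943]
Scenario A total after 2 periods: 5941
Scenario B projection —
Period 1:
Births: 1370 × 0.278 = 381 ; 660 × 0.186 = 123 → total 504
10–19: 2110 × 0.949 = 2002
20–29: 1350 × 0.94 = 1269
30–39: 1370 × 0.928 = 1271
40+: 660 × 0.953 + 1000 × 0.597 = 629 + 597 = 1226
End of period: [504, 2002, 1269, 1271, 1226]
Period 2:
Births: 1269 × 0.278 = 353 ; 1271 × 0.186 = 236 → total 589
10–19: 504 × 0.949 = 478
20–29: 2002 × 0.94 = 1882
30–39: 1269 × 0.928 = 1178
40+: 1271 × 0.953 + 1226 × 0.597 = 1211 + 732 = 1943
End of period: [589, 478, 1882, 1178, 1943]
Scenario B total after 2 periods: 6070
Difference B − A = 6070 − 5941 = 129

129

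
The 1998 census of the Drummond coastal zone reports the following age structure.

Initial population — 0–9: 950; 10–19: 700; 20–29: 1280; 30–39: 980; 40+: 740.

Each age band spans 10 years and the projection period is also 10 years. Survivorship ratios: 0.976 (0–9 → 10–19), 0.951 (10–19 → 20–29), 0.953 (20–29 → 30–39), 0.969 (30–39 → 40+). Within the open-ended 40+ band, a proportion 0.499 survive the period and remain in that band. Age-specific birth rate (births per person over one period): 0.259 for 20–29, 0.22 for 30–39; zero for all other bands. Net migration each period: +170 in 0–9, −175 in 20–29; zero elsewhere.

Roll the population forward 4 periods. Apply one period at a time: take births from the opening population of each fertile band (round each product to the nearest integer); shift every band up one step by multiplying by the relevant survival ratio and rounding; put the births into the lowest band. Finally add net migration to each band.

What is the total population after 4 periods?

3045

Call the bands 1 to 5, youngest first.
— Period 1 —
Births: 1280 * 0.259 = 332 ; 980 * 0.22 = 216 → 548
Band 2: 950 * 0.976 = 927
Band 3: 700 * 0.951 = 666
Band 4: 1280 * 0.953 = 1220
Band 5: 980 * 0.969 + 740 * 0.499 = 950 + 369 = 1319
Net migration: Band 1 + 170 → 718; Band 3 − 175 → 491
End of period: [718, 927, 491, 1220, 1319]
— Period 2 —
Births: 491 * 0.259 = 127 ; 1220 * 0.22 = 268 → 395
Band 2: 718 * 0.976 = 701
Band 3: 927 * 0.951 = 882
Band 4: 491 * 0.953 = 468
Band 5: 1220 * 0.969 + 1319 * 0.499 = 1182 + 658 = 1840
Net migration: Band 1 + 170 → 565; Band 3 − 175 → 707
End of period: [565, 701, 707, 468, 1840]
— Period 3 —
Births: 707 * 0.259 = 183 ; 468 * 0.22 = 103 → 286
Band 2: 565 * 0.976 = 551
Band 3: 701 * 0.951 = 667
Band 4: 707 * 0.953 = 674
Band 5: 468 * 0.969 + 1840 * 0.499 = 453 + 918 = 1371
Net migration: Band 1 + 170 → 456; Band 3 − 175 → 492
End of period: [456, 551, 492, 674, 1371]
— Period 4 —
Births: 492 * 0.259 = 127 ; 674 * 0.22 = 148 → 275
Band 2: 456 * 0.976 = 445
Band 3: 551 * 0.951 = 524
Band 4: 492 * 0.953 = 469
Band 5: 674 * 0.969 + 1371 * 0.499 = 653 + 684 = 1337
Net migration: Band 1 + 170 → 445; Band 3 − 175 → 349
End of period: [445, 445, 349, 469, 1337]
Total after period 4: 445 + 445 + 349 + 469 + 1337 = 3045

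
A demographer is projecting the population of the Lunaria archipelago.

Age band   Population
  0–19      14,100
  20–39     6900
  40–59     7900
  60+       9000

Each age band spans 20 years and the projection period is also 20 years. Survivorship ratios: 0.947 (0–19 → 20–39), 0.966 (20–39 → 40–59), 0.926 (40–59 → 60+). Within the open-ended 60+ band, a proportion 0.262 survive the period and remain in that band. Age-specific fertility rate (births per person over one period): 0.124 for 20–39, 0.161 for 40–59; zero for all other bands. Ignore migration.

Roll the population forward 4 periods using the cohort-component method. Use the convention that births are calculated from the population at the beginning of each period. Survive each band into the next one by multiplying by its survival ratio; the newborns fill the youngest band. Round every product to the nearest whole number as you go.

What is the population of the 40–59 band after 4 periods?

Call the groups 1 to 4, youngest first.
— Period 1 —
Births: 6900 × 0.124 = 856 ; 7900 × 0.161 = 1272 → 2128
Group 2: 14100 × 0.947 = 13353
Group 3: 6900 × 0.966 = 6665
Group 4: 7900 × 0.926 + 9000 × 0.262 = 7315 + 2358 = 9673
End of period: [2128, 13353, 6665, 9673]
— Period 2 —
Births: 13353 × 0.124 = 1656 ; 6665 × 0.161 = 1073 → 2729
Group 2: 2128 × 0.947 = 2015
Group 3: 13353 × 0.966 = 12899
Group 4: 6665 × 0.926 + 9673 × 0.262 = 6172 + 2534 = 8706
End of period: [2729, 2015, 12899, 8706]
— Period 3 —
Births: 2015 × 0.124 = 250 ; 12899 × 0.161 = 2077 → 2327
Group 2: 2729 × 0.947 = 2584
Group 3: 2015 × 0.966 = 1946
Group 4: 12899 × 0.926 + 8706 × 0.262 = 11944 + 2281 = 14225
End of period: [2327, 2584, 1946, 14225]
— Period 4 —
Births: 2584 × 0.124 = 320 ; 1946 × 0.161 = 313 → 633
Group 2: 2327 × 0.947 = 2204
Group 3: 2584 × 0.966 = 2496
Group 4: 1946 × 0.926 + 14225 × 0.262 = 1802 + 3727 = 5529
End of period: [633, 2204, 2496, 5529]

2496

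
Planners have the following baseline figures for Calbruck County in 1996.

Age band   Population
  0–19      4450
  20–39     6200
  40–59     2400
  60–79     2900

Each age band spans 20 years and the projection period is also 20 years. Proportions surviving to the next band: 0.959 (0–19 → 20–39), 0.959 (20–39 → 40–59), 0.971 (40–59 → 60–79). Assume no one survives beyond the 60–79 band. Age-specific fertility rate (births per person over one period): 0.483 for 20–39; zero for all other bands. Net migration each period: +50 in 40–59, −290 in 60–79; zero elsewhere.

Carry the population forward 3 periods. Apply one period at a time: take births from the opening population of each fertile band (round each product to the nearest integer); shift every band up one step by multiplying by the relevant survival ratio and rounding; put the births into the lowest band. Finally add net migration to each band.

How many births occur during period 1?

2995

Numbering the bands 1..4 from youngest to oldest:
Period 1.
Births: 6200 × 0.483 = 2995
Band 2: 4450 × 0.959 = 4268
Band 3: 6200 × 0.959 = 5946
Band 4: 2400 × 0.971 = 2330
Net migration: Band 3 + 50 → 5996; Band 4 − 290 → 2040
→ [2995, 4268, 5996, 2040]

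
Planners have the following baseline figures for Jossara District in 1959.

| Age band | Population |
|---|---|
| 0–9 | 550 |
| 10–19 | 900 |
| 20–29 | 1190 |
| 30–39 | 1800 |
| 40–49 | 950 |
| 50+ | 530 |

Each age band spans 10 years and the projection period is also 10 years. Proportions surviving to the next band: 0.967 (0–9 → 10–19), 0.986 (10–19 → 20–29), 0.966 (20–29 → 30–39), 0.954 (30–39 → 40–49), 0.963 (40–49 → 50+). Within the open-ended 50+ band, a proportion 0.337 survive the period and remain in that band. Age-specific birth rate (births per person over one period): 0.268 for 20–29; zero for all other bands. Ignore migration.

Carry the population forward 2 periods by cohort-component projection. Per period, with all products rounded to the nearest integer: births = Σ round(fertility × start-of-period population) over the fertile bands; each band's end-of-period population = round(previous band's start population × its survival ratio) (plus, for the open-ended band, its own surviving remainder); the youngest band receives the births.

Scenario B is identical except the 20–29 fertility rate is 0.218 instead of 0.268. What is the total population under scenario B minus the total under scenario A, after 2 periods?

(Groups numbered youngest = 1 to oldest = 6.)
Period 1:
Births: 1190 * 0.268 = 319
Group 2: 550 * 0.967 = 532
Group 3: 900 * 0.986 = 887
Group 4: 1190 * 0.966 = 1150
Group 5: 1800 * 0.954 = 1717
Group 6: 950 * 0.963 + 530 * 0.337 = 915 + 179 = 1094
End of period: [319, 532, 887, 1150, 1717, 1094]
Period 2:
Births: 887 * 0.268 = 238
Group 2: 319 * 0.967 = 308
Group 3: 532 * 0.986 = 525
Group 4: 887 * 0.966 = 857
Group 5: 1150 * 0.954 = 1097
Group 6: 1717 * 0.963 + 1094 * 0.337 = 1653 + 369 = 2022
End of period: [238, 308, 525, 857, 1097, 2022]
Scenario A total after 2 periods: 5047
Scenario B projection —
Period 1:
Births: 1190 * 0.218 = 259
Group 2: 550 * 0.967 = 532
Group 3: 900 * 0.986 = 887
Group 4: 1190 * 0.966 = 1150
Group 5: 1800 * 0.954 = 1717
Group 6: 950 * 0.963 + 530 * 0.337 = 915 + 179 = 1094
End of period: [259, 532, 887, 1150, 1717, 1094]
Period 2:
Births: 887 * 0.218 = 193
Group 2: 259 * 0.967 = 250
Group 3: 532 * 0.986 = 525
Group 4: 887 * 0.966 = 857
Group 5: 1150 * 0.954 = 1097
Group 6: 1717 * 0.963 + 1094 * 0.337 = 1653 + 369 = 2022
End of period: [193, 250, 525, 857, 1097, 2022]
Scenario B total after 2 periods: 4944
Difference B − A = 4944 − 5047 = -103

-103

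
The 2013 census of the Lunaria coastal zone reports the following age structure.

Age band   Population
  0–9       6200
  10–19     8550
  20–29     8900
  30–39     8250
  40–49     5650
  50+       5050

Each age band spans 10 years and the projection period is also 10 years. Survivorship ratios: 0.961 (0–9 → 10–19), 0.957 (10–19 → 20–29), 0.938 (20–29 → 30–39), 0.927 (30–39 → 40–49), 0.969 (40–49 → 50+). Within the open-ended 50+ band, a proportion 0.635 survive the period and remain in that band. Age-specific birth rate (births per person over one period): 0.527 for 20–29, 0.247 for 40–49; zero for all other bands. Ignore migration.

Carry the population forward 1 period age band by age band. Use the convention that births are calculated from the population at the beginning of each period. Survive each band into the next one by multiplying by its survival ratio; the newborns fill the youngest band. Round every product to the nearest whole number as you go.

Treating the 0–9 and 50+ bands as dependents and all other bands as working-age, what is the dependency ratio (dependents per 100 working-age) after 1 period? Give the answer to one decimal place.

Period 1.
Births: 8900 * 0.527 = 4690  |  5650 * 0.247 = 1396 → total 6086
10–19: 6200 * 0.961 = 5958
20–29: 8550 * 0.957 = 8182
30–39: 8900 * 0.938 = 8348
40–49: 8250 * 0.927 = 7648
50+: 5650 * 0.969 + 5050 * 0.635 = 5475 + 3207 = 8682
End of period: [6086, 5958, 8182, 8348, 7648, 8682]
Dependents (band 0–9 + band 50+) = 6086 + 8682 = 14768; working-age = 30136; ratio = 14768/30136 × 100 = 49.0

49.0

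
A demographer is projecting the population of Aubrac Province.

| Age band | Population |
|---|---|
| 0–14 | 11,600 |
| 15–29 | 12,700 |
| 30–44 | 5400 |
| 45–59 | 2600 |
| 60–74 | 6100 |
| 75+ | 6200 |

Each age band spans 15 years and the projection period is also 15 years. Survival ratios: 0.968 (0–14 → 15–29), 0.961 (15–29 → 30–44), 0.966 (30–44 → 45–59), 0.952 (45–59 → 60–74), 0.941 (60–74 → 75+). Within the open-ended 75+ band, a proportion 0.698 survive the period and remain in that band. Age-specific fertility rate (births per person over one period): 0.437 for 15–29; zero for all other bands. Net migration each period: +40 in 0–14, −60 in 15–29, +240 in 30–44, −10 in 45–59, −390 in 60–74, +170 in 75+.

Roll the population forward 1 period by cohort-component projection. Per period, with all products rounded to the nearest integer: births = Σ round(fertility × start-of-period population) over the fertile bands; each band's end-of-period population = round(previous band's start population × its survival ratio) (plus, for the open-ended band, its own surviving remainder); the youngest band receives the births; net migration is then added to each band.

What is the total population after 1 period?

[period 1]
Births: 12700 × 0.437 = 5550
15–29: 11600 × 0.968 = 11229
30–44: 12700 × 0.961 = 12205
45–59: 5400 × 0.966 = 5216
60–74: 2600 × 0.952 = 2475
75+: 6100 × 0.941 + 6200 × 0.698 = 5740 + 4328 = 10068
Net migration: 0–14 + 40 → 5590; 15–29 − 60 → 11169; 30–44 + 240 → 12445; 45–59 − 10 → 5206; 60–74 − 390 → 2085; 75+ + 170 → 10238
→ [5590, 11169, 12445, 5206, 2085, 10238]
Total after period 1: 5590 + 11169 + 12445 + 5206 + 2085 + 10238 = 46733

46733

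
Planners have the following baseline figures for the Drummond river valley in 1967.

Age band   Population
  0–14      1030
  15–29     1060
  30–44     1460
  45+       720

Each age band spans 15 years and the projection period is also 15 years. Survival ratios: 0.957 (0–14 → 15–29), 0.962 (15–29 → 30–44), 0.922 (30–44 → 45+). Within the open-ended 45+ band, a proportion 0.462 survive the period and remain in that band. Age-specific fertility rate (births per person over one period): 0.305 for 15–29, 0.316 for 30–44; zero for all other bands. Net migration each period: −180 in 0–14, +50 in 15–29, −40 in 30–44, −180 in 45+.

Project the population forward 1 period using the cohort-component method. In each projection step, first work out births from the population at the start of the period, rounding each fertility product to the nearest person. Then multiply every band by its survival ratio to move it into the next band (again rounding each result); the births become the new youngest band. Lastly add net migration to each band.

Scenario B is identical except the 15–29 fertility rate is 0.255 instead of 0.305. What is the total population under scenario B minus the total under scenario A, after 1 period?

-53

Numbering the groups 1..4 from youngest to oldest:
After projecting period 1:
Births: 1060 * 0.305 = 323  |  1460 * 0.316 = 461 → 784
Group 2: 1030 * 0.957 = 986
Group 3: 1060 * 0.962 = 1020
Group 4: 1460 * 0.922 + 720 * 0.462 = 1346 + 333 = 1679
Net migration: Group 1 − 180 → 604; Group 2 + 50 → 1036; Group 3 − 40 → 980; Group 4 − 180 → 1499
End of period: [604, 1036, 980, 1499]
Scenario A total after 1 period: 4119
Scenario B projection —
After projecting period 1:
Births: 1060 * 0.255 = 270  |  1460 * 0.316 = 461 → 731
Group 2: 1030 * 0.957 = 986
Group 3: 1060 * 0.962 = 1020
Group 4: 1460 * 0.922 + 720 * 0.462 = 1346 + 333 = 1679
Net migration: Group 1 − 180 → 551; Group 2 + 50 → 1036; Group 3 − 40 → 980; Group 4 − 180 → 1499
End of period: [551, 1036, 980, 1499]
Scenario B total after 1 period: 4066
Difference B − A = 4066 − 4119 = -53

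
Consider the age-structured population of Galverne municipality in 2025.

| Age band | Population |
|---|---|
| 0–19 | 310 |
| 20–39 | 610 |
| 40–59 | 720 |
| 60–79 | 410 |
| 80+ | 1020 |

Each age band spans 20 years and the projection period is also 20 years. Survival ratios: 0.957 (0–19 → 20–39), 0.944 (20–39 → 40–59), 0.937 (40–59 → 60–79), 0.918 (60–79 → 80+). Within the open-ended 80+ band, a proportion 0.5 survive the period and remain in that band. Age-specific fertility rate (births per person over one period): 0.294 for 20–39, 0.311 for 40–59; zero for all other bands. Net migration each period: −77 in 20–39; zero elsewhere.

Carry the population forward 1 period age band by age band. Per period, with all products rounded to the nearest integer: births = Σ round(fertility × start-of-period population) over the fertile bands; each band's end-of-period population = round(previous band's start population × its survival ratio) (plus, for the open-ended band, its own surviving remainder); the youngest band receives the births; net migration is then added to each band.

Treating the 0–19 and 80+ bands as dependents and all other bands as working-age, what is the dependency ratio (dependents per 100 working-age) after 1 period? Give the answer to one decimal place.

87.6

Call the groups 1 to 5, youngest first.
Period 1:
Births: 610 × 0.294 = 179 ; 720 × 0.311 = 224 ⇒ total 403
Group 2: 310 × 0.957 = 297
Group 3: 610 × 0.944 = 576
Group 4: 720 × 0.937 = 675
Group 5: 410 × 0.918 + 1020 × 0.5 = 376 + 510 = 886
Net migration: Group 2 − 77 → 220
Population now: 0–19=403, 20–39=220, 40–59=576, 60–79=675, 80+=886
Dependents (band 0–19 + band 80+) = 403 + 886 = 1289; working-age = 1471; ratio = 1289/1471 × 100 = 87.6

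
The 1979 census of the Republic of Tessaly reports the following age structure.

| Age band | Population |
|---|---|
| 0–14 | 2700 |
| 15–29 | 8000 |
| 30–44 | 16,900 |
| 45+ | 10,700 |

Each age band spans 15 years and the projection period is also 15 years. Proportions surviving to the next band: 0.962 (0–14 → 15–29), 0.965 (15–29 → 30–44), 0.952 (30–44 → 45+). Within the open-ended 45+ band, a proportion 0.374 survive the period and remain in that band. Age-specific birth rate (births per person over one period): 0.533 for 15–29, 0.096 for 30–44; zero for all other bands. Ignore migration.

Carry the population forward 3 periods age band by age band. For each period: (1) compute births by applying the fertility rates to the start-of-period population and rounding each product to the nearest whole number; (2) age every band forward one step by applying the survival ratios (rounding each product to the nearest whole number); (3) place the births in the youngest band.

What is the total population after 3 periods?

Period 1.
Births: 8000 × 0.533 = 4264 ; 16900 × 0.096 = 1622 ⇒ total 5886
15–29: 2700 × 0.962 = 2597
30–44: 8000 × 0.965 = 7720
45+: 16900 × 0.952 + 10700 × 0.374 = 16089 + 4002 = 20091
Giving 5886 / 2597 / 7720 / 20091.
Period 2.
Births: 2597 × 0.533 = 1384 ; 7720 × 0.096 = 741 ⇒ total 2125
15–29: 5886 × 0.962 = 5662
30–44: 2597 × 0.965 = 2506
45+: 7720 × 0.952 + 20091 × 0.374 = 7349 + 7514 = 14863
Giving 2125 / 5662 / 2506 / 14863.
Period 3.
Births: 5662 × 0.533 = 3018 ; 2506 × 0.096 = 241 ⇒ total 3259
15–29: 2125 × 0.962 = 2044
30–44: 5662 × 0.965 = 5464
45+: 2506 × 0.952 + 14863 × 0.374 = 2386 + 5559 = 7945
Giving 3259 / 2044 / 5464 / 7945.
Total after period 3: 3259 + 2044 + 5464 + 7945 = 18712

18712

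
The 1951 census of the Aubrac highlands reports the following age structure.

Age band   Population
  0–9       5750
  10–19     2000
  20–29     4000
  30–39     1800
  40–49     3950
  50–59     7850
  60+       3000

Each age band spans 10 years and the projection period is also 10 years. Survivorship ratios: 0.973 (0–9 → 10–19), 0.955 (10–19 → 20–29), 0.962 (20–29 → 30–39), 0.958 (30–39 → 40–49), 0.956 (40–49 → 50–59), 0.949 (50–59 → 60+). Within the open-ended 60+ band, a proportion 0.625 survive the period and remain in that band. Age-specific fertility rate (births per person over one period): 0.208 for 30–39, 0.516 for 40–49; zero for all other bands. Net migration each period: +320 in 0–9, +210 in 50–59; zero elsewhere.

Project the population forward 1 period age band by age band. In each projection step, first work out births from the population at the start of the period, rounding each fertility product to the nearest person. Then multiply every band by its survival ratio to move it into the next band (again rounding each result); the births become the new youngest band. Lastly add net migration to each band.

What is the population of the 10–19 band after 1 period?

5595

Call the bands 1 to 7, youngest first.
After projecting period 1:
Births: 1800 × 0.208 = 374 ; 3950 × 0.516 = 2038 → 2412
Band 2: 5750 × 0.973 = 5595
Band 3: 2000 × 0.955 = 1910
Band 4: 4000 × 0.962 = 3848
Band 5: 1800 × 0.958 = 1724
Band 6: 3950 × 0.956 = 3776
Band 7: 7850 × 0.949 + 3000 × 0.625 = 7450 + 1875 = 9325
Net migration: Band 1 + 320 → 2732; Band 6 + 210 → 3986
End of period: [2732, 5595, 1910, 3848, 1724, 3986, 9325]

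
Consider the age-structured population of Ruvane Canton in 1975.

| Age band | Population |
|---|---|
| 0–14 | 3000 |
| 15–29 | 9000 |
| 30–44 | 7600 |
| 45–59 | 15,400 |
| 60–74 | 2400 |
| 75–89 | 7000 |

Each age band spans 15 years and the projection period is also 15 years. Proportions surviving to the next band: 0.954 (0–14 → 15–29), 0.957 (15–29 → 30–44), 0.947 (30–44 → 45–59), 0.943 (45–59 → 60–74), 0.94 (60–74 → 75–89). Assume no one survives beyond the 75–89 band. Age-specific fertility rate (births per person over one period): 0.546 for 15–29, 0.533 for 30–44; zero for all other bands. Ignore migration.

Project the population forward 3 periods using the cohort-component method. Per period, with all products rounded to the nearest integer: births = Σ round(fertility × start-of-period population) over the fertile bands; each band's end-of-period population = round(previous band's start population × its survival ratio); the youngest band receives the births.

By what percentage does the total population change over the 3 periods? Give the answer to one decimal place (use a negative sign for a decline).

-17.0

[period 1]
Births: 9000 × 0.546 = 4914 ; 7600 × 0.533 = 4051 — total 8965
15–29: 3000 × 0.954 = 2862
30–44: 9000 × 0.957 = 8613
45–59: 7600 × 0.947 = 7197
60–74: 15400 × 0.943 = 14522
75–89: 2400 × 0.94 = 2256
Population now: 0–14=8965, 15–29=2862, 30–44=8613, 45–59=7197, 60–74=14522, 75–89=2256
[period 2]
Births: 2862 × 0.546 = 1563 ; 8613 × 0.533 = 4591 — total 6154
15–29: 8965 × 0.954 = 8553
30–44: 2862 × 0.957 = 2739
45–59: 8613 × 0.947 = 8157
60–74: 7197 × 0.943 = 6787
75–89: 14522 × 0.94 = 13651
Population now: 0–14=6154, 15–29=8553, 30–44=2739, 45–59=8157, 60–74=6787, 75–89=13651
[period 3]
Births: 8553 × 0.546 = 4670 ; 2739 × 0.533 = 1460 — total 6130
15–29: 6154 × 0.954 = 5871
30–44: 8553 × 0.957 = 8185
45–59: 2739 × 0.947 = 2594
60–74: 8157 × 0.943 = 7692
75–89: 6787 × 0.94 = 6380
Population now: 0–14=6130, 15–29=5871, 30–44=8185, 45–59=2594, 60–74=7692, 75–89=6380
Total: 44400 → 36852; change = -7548; percentage change = -17.0%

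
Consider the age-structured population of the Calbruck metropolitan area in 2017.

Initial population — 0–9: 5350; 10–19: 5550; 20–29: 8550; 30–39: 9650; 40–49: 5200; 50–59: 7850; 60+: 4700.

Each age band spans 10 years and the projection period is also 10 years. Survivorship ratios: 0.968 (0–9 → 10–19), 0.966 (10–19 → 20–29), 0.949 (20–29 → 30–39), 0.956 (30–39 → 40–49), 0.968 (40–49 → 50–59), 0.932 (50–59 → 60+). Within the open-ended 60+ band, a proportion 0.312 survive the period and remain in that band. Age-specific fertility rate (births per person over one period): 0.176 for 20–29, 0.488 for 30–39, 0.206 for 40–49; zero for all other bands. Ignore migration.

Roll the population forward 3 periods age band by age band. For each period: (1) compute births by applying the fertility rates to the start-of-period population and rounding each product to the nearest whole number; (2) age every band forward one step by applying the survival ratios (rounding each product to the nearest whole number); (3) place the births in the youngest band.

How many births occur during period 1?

7285

(Bands numbered youngest = 1 to oldest = 7.)
Period 1:
Births: 8550 × 0.176 = 1505 ; 9650 × 0.488 = 4709 ; 5200 × 0.206 = 1071 — total 7285
Band 2: 5350 × 0.968 = 5179
Band 3: 5550 × 0.966 = 5361
Band 4: 8550 × 0.949 = 8114
Band 5: 9650 × 0.956 = 9225
Band 6: 5200 × 0.968 = 5034
Band 7: 7850 × 0.932 + 4700 × 0.312 = 7316 + 1466 = 8782
End of period: [7285, 5179, 5361, 8114, 9225, 5034, 8782]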